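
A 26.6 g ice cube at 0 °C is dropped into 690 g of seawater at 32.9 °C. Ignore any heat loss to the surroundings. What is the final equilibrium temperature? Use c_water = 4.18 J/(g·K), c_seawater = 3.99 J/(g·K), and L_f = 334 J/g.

Sum of m c ΔT and latent-heat terms is zero:
latent heat to melt: 26.6·334 = 8884.4; warm the meltwater: 111.19 T; seawater: 2753.1(T − 32.9)
2864.3 T = 90577 − 8884.4 = 81693
T ≈ 28.52 °C (positive, so assuming full melt was valid).

T_f ≈ 28.5 °C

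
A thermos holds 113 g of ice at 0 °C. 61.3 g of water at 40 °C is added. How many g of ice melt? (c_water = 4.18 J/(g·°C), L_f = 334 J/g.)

Heat available from the water dropping to 0 °C: 61.3×4.18×40 = 10249 J.
Fully melting the ice requires m_ice L_f = 113×334 = 37742 J.
That's not enough to melt it all — equilibrium is at 0 °C with ice remaining.
m_melted×334 = 10249  ⇒  m_melted ≈ 30.69 g.

m_melted ≈ 30.7 g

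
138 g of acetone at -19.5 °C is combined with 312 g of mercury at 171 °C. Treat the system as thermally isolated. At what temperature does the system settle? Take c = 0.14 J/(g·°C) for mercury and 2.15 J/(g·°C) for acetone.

Heat gained plus heat lost sum to zero:
312×0.14×(T − 171) + 138×2.15×(T − (-19.5)) = 0
43.68(T − 171) + 296.7(T − (-19.5)) = 0
340.38 T = 1683.6
T = 1683.6 / 340.38 = 4.95 °C

T_f ≈ 4.9 °C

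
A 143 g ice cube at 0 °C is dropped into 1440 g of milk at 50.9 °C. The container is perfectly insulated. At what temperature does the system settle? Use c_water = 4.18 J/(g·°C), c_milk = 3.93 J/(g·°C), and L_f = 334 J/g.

T_f ≈ 38.4 °C

Energy conservation, ΣQ = 0:
fusion: m_ice L_f = 143·334 = 47762
  meltwater 0→T: 143·4.18·T = 597.74 T
  milk cools: 1440·3.93·(T − 50.9) = 5659.2(T − 50.9)
6256.9 T = 288053 − 47762 = 240291
T ≈ 38.40 °C (positive, so assuming full melt was valid).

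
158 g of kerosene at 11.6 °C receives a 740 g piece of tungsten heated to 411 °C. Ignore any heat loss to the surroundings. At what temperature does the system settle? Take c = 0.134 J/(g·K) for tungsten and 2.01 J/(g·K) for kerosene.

T_f ≈ 106.6 °C

With ΣQ=0 the equilibrium temperature is the m·c-weighted mean:
T_f = (99.16·411 + 317.58·11.6) / (99.16 + 317.58)
    = 44439 / 416.74 ≈ 106.63 °C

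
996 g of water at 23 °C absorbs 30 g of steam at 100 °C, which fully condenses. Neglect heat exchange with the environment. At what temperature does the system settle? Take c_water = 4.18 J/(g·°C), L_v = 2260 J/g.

T_f ≈ 41.1 °C

Setting the total heat transfer to zero:
steam→water at 100 °C releases m L_v = 30·2260 = 67800; condensed water 100 °C→T: 125.4(T − 100); water warms: 996·4.18·(T − 23) = 4163.3(T − 23)
4288.7 T = 67800 + 12540 + 95755 = 176095
T ≈ 41.06 °C — below 100 °C, confirming all the steam condensed.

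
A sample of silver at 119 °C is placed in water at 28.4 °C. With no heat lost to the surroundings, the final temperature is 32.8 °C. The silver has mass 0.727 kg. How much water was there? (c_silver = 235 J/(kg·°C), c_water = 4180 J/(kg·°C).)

m ≈ 0.801 kg

Net heat exchanged in the isolated system is zero:
0.727×235×(32.8 − 119) + m×4180×(32.8 − 28.4) = 0
18392 m = 14727
m = 14727/18392 ≈ 0.8007 kg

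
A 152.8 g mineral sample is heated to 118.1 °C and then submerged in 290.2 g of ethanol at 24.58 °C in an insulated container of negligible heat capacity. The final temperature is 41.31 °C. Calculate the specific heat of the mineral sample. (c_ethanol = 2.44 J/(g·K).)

c ≈ 1.01 J/(g·K)

m_s c (T_s − T_f) = m_ethanol c_ethanol (T_f − T_0):
152.8×c×(118.1 − 41.31) = 290.2×2.44×(41.31 − 24.58)
11734 c = 11846  ⇒  c ≈ 1.01 J/(g·K)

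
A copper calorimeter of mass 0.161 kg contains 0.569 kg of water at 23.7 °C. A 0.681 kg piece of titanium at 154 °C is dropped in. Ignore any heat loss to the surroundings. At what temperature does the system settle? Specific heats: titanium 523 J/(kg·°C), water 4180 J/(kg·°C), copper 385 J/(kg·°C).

T_f ≈ 40.3 °C

Taking heat into each body as positive, Σ m c ΔT = 0:
0.681*523*(T − 154) + 0.569*4180*(T − 23.7) + 0.161*385*(T − 23.7) = 0
2796.6 T = 112687
T = 112687/2796.6 ≈ 40.29 °C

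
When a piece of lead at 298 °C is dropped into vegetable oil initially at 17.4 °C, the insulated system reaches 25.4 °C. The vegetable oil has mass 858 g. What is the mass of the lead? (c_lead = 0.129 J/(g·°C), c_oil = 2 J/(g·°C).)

Heat gained plus heat lost sum to zero:
m×0.129×(25.4 − 298) + 858×2×(25.4 − 17.4) = 0
-35.17 m = -13728
m = -13728/-35.17 ≈ 390.4 g

m ≈ 390 g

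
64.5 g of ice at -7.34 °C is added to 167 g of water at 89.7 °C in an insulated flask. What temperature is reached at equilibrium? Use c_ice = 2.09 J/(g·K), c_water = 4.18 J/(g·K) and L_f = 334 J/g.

Heat gained plus heat lost sum to zero:
warm ice to 0 °C: 64.5×2.09×(0 − (-7.34)) = 989.47
  melt ice: 64.5×334 = 21543
  meltwater 0→T: 64.5×4.18×T = 269.61 T
  water: 698.06(T − 89.7)
967.67 T = 62616 − 22532 = 40084
T ≈ 41.42 °C. Since T > 0 °C, the all-ice-melts assumption holds.

T_f ≈ 41.4 °C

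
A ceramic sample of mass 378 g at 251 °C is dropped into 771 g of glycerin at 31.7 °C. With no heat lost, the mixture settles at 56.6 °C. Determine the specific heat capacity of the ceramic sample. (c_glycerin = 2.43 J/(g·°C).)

c ≈ 0.635 J/(g·°C)

Let T be the final temperature. ΣQ_i = 0:
378×c×(56.6 − 251) + 771×2.43×(56.6 − 31.7) = 0
-73483 c = -46651
c = -46651/-73483 ≈ 0.6349 J/(g·°C)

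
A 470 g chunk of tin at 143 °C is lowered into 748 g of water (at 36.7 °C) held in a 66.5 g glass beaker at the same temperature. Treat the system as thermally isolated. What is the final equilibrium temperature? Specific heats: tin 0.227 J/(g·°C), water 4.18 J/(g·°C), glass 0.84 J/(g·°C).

Let T be the final temperature. ΣQ_i = 0:
470·0.227·(T − 143) + 748·4.18·(T − 36.7) + 66.5·0.84·(T − 36.7) = 0
106.69(T − 143) + 3126.6(T − 36.7) + 55.86(T − 36.7) = 0
3289.2 T = 132054
T = 132054/3289.2 ≈ 40.15 °C

T_f ≈ 40.1 °C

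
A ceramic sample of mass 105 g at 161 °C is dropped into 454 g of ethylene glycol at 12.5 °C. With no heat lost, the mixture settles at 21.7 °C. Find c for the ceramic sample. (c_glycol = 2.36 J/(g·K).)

c ≈ 0.674 J/(g·K)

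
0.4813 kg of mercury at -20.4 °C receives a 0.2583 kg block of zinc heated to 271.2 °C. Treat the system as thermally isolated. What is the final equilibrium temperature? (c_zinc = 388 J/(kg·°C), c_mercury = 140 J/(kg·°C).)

T_f ≈ 154.0 °C

Taking heat into each body as positive, Σ m c ΔT = 0:
0.2583·388·(T − 271.2) + 0.4813·140·(T − (-20.4)) = 0
167.6 T = 25805
T ≈ 153.97 °C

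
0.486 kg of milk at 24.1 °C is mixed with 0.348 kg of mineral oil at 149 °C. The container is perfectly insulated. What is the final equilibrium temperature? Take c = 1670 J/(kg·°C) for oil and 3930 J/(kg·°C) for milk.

T_f ≈ 53.2 °C

Energy conservation, ΣQ = 0:
0.348×1670×(T − 149) + 0.486×3930×(T − 24.1) = 0
(581.16 + 1910) T = 581.16×149 + 1910×24.1
T = 132623/2491.1 ≈ 53.24 °C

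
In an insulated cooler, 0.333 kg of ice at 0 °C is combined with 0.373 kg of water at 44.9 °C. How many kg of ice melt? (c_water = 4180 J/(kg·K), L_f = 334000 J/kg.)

m_melted ≈ 0.21 kg

Heat available from the water dropping to 0 °C: 0.373×4180×44.9 = 70005 J.
Fully melting the ice requires m_ice L_f = 0.333×334000 = 111222 J.
That's not enough to melt it all — equilibrium is at 0 °C with ice remaining.
m_melted×334000 = 70005  ⇒  m_melted ≈ 0.2096 kg.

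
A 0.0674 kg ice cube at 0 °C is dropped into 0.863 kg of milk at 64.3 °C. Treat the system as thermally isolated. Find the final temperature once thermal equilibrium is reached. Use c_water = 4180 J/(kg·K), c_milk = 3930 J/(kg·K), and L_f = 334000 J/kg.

Heat gained plus heat lost sum to zero:
latent heat to melt: 0.0674·334000 = 22512
  warm the meltwater: 281.73 T
  milk cools: 0.863·3930·(T − 64.3) = 3391.6(T − 64.3)
3673.3 T = 218079 − 22512 = 195568
T ≈ 53.24 °C (positive, so assuming full melt was valid).

T_f ≈ 53.2 °C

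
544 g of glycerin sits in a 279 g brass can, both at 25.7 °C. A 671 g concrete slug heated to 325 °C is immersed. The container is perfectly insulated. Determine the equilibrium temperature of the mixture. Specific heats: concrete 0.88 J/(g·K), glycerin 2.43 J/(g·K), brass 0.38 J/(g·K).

T_f ≈ 113.3 °C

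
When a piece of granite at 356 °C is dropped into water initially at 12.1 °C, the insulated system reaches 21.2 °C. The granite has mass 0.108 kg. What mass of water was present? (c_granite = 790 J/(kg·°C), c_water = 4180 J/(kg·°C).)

Energy conservation, ΣQ = 0:
0.108×790×(21.2 − 356) + m×4180×(21.2 − 12.1) = 0
38038 m = 28565
m = 28565/38038 ≈ 0.751 kg

m ≈ 0.751 kg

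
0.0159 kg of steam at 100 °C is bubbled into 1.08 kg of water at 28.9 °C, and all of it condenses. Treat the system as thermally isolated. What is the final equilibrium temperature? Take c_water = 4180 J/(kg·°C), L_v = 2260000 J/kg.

T_f ≈ 37.8 °C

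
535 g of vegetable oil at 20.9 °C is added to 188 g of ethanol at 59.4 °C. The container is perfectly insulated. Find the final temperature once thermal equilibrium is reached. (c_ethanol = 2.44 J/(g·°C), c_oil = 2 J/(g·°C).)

T_f ≈ 32.5 °C

T_f = Σ m_i c_i T_i / Σ m_i c_i:
T_f = (458.72×59.4 + 1070×20.9) / (458.72 + 1070)
    = 49611 / 1528.7 ≈ 32.45 °C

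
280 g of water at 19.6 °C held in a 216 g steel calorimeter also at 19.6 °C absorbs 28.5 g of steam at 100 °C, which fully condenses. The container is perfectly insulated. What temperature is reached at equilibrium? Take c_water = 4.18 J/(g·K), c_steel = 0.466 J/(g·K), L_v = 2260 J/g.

Energy conservation, ΣQ = 0:
latent heat released on condensation: 28.5·2260 = 64410
  condensed water 100 °C→T: 119.13(T − 100)
  water warms: 280·4.18·(T − 19.6) = 1170.4(T − 19.6)
  steel cup: 216·0.466·(T − 19.6) = 100.66(T − 19.6)
1390.2 T = 64410 + 11913 + 24913 = 101236
T ≈ 72.82 °C (< 100 °C, so full condensation is consistent).

T_f ≈ 72.8 °C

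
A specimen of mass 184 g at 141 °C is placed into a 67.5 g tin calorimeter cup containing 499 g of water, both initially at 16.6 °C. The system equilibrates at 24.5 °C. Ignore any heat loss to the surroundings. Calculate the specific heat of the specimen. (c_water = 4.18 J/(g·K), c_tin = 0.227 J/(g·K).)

Setting the total heat transfer to zero:
184×c×(24.5 − 141) + 499×4.18×(24.5 − 16.6) + 67.5×0.227×(24.5 − 16.6) = 0
-21436 c = -16599
c = -16599/-21436 ≈ 0.7744 J/(g·K)

c ≈ 0.774 J/(g·K)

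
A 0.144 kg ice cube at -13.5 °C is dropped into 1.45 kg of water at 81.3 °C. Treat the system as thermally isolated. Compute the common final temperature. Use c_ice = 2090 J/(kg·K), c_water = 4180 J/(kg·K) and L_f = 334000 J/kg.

Setting the total heat transfer to zero:
ice -13.5→0 °C: 0.144×2090×13.5 = 4063
  melt ice: 0.144×334000 = 48096
  meltwater 0→T: 0.144×4180×T = 601.92 T
  water cools: 1.45×4180×(T − 81.3) = 6061(T − 81.3)
6662.9 T = 492759 − 52159 = 440600
T ≈ 66.13 °C. Since T > 0 °C, the all-ice-melts assumption holds.

T_f ≈ 66.1 °C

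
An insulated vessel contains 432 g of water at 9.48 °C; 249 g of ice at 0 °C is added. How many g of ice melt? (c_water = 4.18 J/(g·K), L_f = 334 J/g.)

Heat available from the water dropping to 0 °C: 432×4.18×9.48 = 17119 J.
Fully melting the ice requires m_ice L_f = 249×334 = 83166 J.
Since 17119 < 83166 J, not all the ice melts; equilibrium is at 0 °C.
Mass melted = 17119/334 ≈ 51.25 g.

m_melted ≈ 51.3 g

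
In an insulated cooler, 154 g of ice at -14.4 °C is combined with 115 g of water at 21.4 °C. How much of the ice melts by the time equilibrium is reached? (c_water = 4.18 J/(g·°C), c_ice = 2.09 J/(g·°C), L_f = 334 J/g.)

m_melted ≈ 16.9 g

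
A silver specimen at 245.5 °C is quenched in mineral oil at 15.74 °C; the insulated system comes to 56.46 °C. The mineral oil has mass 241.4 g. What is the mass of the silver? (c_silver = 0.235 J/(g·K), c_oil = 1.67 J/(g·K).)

|Q_silver| = |Q_oil|:
m·0.235·(245.5 − 56.46) = 241.4·1.67·(56.46 − 15.74)
44.42 m = 16416  ⇒  m ≈ 369.5 g

m ≈ 370 g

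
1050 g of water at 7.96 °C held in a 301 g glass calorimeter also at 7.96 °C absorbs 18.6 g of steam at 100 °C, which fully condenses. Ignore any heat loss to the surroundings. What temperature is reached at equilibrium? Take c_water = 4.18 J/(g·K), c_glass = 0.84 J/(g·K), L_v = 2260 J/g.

Sum of m c ΔT and latent-heat terms is zero:
condense steam: −18.6×2260 = −42036; condensate cools 100→T: 18.6×4.18×(T − 100) = 77.75(T − 100); original water: 4389(T − 7.96); cup: 252.84(T − 7.96)
4719.6 T = 42036 + 7774.8 + 36949 = 86760
T ≈ 18.38 °C (< 100 °C, so full condensation is consistent).

T_f ≈ 18.4 °C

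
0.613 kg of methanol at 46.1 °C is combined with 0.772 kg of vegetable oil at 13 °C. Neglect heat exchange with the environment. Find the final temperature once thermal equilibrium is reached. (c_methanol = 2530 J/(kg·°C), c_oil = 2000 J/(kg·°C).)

T_f ≈ 29.6 °C

Let T be the final temperature. ΣQ_i = 0:
0.613×2530×(T − 46.1) + 0.772×2000×(T − 13) = 0
1550.9(T − 46.1) + 1544(T − 13) = 0
(1550.9 + 1544) T = 1550.9×46.1 + 1544×13
T ≈ 29.59 °C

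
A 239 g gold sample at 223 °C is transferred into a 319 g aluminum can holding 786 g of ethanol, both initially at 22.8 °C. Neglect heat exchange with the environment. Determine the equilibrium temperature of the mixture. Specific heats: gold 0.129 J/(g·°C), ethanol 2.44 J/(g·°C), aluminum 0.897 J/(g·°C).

T_f ≈ 25.6 °C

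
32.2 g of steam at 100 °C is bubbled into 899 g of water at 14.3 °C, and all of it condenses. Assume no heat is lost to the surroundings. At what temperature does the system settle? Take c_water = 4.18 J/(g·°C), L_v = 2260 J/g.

T_f ≈ 36.0 °C

Energy conservation, ΣQ = 0:
latent heat released on condensation: 32.2·2260 = 72772
  condensed water 100 °C→T: 134.6(T − 100)
  water warms: 899·4.18·(T − 14.3) = 3757.8(T − 14.3)
3892.4 T = 72772 + 13460 + 53737 = 139968
T ≈ 35.96 °C — below 100 °C, confirming all the steam condensed.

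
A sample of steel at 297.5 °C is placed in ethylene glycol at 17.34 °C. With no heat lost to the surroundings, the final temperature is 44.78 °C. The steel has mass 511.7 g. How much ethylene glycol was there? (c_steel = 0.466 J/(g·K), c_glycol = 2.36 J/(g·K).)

Heat lost by the steel = heat gained by the glycol:
511.7·0.466·(297.5 − 44.78) = m·2.36·(44.78 − 17.34)
64.76 m = 60262  ⇒  m ≈ 930.6 g

m ≈ 931 g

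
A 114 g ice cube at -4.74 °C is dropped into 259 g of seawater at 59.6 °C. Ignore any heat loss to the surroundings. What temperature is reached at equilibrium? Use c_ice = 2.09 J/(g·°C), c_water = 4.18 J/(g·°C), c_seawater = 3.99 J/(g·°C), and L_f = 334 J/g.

T_f ≈ 14.8 °C

Sum of m c ΔT and latent-heat terms is zero:
ice -4.74→0 °C: 114×2.09×4.74 = 1129.4; melt ice: 114×334 = 38076; warm the meltwater: 476.52 T; seawater: 1033.4(T − 59.6)
1509.9 T = 61591 − 39205 = 22386
T ≈ 14.83 °C (positive, so assuming full melt was valid).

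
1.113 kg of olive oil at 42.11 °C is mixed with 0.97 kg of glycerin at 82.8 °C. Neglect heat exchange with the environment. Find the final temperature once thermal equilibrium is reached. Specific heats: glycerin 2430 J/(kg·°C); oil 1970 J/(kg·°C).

T_f ≈ 63.2 °C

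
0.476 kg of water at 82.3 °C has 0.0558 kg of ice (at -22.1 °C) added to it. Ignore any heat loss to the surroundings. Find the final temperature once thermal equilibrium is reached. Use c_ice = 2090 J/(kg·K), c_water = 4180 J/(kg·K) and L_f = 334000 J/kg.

Energy balance with sensible and latent terms:
warm ice to 0 °C: 0.0558·2090·(0 − (-22.1)) = 2577.3; melt ice: 0.0558·334000 = 18637; warm the meltwater: 233.24 T; water: 1989.7(T − 82.3)
2222.9 T = 163751 − 21215 = 142536
T ≈ 64.12 °C — above 0 °C, consistent with complete melting.

T_f ≈ 64.1 °C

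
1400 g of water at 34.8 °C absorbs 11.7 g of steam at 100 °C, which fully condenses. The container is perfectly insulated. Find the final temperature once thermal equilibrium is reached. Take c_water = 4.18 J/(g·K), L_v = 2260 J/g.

T_f ≈ 39.8 °C

Let T be the final temperature. ΣQ_i = 0:
latent heat released on condensation: 11.7·2260 = 26442; condensed water 100 °C→T: 48.91(T − 100); water warms: 1400·4.18·(T − 34.8) = 5852(T − 34.8)
5900.9 T = 26442 + 4890.6 + 203650 = 234982
T ≈ 39.82 °C — below 100 °C, confirming all the steam condensed.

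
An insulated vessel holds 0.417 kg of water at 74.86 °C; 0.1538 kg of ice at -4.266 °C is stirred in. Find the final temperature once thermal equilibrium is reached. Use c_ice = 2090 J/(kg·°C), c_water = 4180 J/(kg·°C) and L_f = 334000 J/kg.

T_f ≈ 32.6 °C

Energy conservation, ΣQ = 0:
warm ice to 0 °C: 0.1538·2090·(0 − (-4.266)) = 1371.3; fusion: m_ice L_f = 0.1538·334000 = 51369; meltwater 0→T: 0.1538·4180·T = 642.88 T; water cools: 0.417·4180·(T − 74.86) = 1743.1(T − 74.86)
2385.9 T = 130485 − 52740 = 77745
T ≈ 32.58 °C. Since T > 0 °C, the all-ice-melts assumption holds.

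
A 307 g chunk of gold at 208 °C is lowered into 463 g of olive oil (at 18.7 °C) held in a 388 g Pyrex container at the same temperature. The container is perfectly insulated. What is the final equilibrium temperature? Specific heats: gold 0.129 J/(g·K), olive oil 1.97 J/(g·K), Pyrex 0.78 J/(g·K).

Taking heat into each body as positive, Σ m c ΔT = 0:
307×0.129×(T − 208) + 463×1.97×(T − 18.7) + 388×0.78×(T − 18.7) = 0
39.6(T − 208) + 912.11(T − 18.7) + 302.64(T − 18.7) = 0
1254.4 T = 30953
T = 30953 / 1254.4 = 24.7 °C

T_f ≈ 24.7 °C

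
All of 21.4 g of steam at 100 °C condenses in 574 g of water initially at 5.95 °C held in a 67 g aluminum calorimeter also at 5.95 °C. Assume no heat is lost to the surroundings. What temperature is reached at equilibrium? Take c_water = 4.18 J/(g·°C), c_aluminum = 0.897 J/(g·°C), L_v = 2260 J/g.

Sum of m c ΔT and latent-heat terms is zero:
condense steam: −21.4×2260 = −48364; condensed water 100 °C→T: 89.45(T − 100); original water: 2399.3(T − 5.95); aluminum cup: 67×0.897×(T − 5.95) = 60.1(T − 5.95)
2548.9 T = 48364 + 8945.2 + 14634 = 71943
T ≈ 28.23 °C (< 100 °C, so full condensation is consistent).

T_f ≈ 28.2 °C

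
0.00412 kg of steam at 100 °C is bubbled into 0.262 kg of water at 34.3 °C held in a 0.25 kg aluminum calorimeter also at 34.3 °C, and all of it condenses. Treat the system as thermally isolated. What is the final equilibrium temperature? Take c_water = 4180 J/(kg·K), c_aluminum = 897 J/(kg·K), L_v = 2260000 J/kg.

Conservation of energy gives ΣQ = 0:
steam→water at 100 °C releases m L_v = 0.00412·2260000 = 9311.2
  condensed water 100 °C→T: 17.22(T − 100)
  water warms: 0.262·4180·(T − 34.3) = 1095.2(T − 34.3)
  cup: 224.25(T − 34.3)
1336.6 T = 9311.2 + 1722.2 + 45256 = 56289
T ≈ 42.11 °C — below 100 °C, confirming all the steam condensed.

T_f ≈ 42.1 °C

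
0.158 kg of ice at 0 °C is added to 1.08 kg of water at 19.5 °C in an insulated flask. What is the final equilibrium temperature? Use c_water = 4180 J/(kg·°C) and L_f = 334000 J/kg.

T_f ≈ 6.8 °C

Let T be the final temperature. ΣQ_i = 0:
melt ice: 0.158·334000 = 52772; warm the meltwater: 660.44 T; water: 4514.4(T − 19.5)
5174.8 T = 88031 − 52772 = 35259
T ≈ 6.81 °C (positive, so assuming full melt was valid).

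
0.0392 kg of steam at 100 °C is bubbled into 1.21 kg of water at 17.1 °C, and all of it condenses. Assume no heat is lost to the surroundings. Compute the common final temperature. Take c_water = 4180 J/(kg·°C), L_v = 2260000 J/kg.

Setting the total heat transfer to zero:
steam→water at 100 °C releases m L_v = 0.0392·2260000 = 88592; condensed water 100 °C→T: 163.86(T − 100); water warms: 1.21·4180·(T − 17.1) = 5057.8(T − 17.1)
5221.7 T = 88592 + 16386 + 86488 = 191466
T ≈ 36.67 °C, under the boiling point, so the assumption holds.

T_f ≈ 36.7 °C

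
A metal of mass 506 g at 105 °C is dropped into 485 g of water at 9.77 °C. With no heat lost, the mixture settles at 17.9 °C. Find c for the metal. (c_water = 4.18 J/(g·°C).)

c ≈ 0.374 J/(g·°C)

Heat gained plus heat lost sum to zero:
506·c·(17.9 − 105) + 485·4.18·(17.9 − 9.77) = 0
-44073 c = -16482
c = -16482/-44073 ≈ 0.374 J/(g·°C)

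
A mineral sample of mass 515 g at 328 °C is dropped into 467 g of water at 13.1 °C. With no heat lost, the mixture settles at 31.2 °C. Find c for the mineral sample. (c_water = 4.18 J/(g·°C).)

c ≈ 0.231 J/(g·°C)

Setting the total heat transfer to zero:
515·c·(31.2 − 328) + 467·4.18·(31.2 − 13.1) = 0
-152852 c = -35332
c = -35332/-152852 ≈ 0.2312 J/(g·°C)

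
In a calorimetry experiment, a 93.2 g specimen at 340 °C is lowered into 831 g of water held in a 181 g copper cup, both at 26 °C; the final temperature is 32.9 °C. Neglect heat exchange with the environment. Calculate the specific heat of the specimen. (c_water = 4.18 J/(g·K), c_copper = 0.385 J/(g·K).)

Conservation of energy gives ΣQ = 0:
93.2×c×(32.9 − 340) + 831×4.18×(32.9 − 26) + 181×0.385×(32.9 − 26) = 0
-28622 c = -24449
c = -24449/-28622 ≈ 0.8542 J/(g·K)

c ≈ 0.854 J/(g·K)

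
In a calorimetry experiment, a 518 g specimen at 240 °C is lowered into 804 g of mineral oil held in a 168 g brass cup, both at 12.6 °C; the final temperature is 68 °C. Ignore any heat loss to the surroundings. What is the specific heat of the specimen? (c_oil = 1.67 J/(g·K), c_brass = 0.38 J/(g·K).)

c ≈ 0.875 J/(g·K)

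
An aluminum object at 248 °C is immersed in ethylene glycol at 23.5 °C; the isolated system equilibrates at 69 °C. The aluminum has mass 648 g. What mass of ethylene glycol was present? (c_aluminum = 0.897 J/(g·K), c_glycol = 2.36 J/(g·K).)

m ≈ 969 g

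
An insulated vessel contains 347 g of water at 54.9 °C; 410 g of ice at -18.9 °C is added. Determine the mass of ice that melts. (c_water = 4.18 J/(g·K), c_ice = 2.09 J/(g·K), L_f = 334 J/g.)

m_melted ≈ 190 g

Heat available from the water dropping to 0 °C: 347·4.18·54.9 = 79630 J.
Warming the ice to 0 °C takes 410·2.09·18.9 = 16195 J, leaving 63435 J for melting.
To melt every bit of ice: 410·334 = 136940 J.
That's not enough to melt it all — equilibrium is at 0 °C with ice remaining.
m_melted·334 = 63435  ⇒  m_melted ≈ 189.9 g.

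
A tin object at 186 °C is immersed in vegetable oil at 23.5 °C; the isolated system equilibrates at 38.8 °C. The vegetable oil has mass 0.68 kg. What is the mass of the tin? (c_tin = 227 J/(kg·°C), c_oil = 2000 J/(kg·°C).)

Let T be the final temperature. ΣQ_i = 0:
m·227·(38.8 − 186) + 0.68·2000·(38.8 − 23.5) = 0
-33414 m = -20808
m = -20808/-33414 ≈ 0.6227 kg

m ≈ 0.623 kg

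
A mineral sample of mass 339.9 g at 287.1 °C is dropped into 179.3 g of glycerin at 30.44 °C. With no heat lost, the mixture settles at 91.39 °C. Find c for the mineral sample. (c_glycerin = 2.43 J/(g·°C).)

Heat gained plus heat lost sum to zero:
339.9·c·(91.39 − 287.1) + 179.3·2.43·(91.39 − 30.44) = 0
-66522 c = -26556
c = -26556/-66522 ≈ 0.3992 J/(g·°C)

c ≈ 0.399 J/(g·°C)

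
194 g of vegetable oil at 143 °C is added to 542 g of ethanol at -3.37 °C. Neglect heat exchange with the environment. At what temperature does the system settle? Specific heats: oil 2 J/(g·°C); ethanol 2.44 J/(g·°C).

T_f ≈ 29.8 °C

|Q_oil| = |Q_ethanol|:
194*2*(143 − T) = 542*2.44*(T − (-3.37))
388(143 − T) = 1322.5(T − (-3.37))
1710.5 T = 51027  ⇒  T ≈ 29.83 °C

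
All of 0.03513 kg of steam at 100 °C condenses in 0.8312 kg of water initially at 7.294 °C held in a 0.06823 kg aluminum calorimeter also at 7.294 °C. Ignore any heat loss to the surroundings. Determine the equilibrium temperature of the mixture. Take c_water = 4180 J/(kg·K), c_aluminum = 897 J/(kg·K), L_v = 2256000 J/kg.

T_f ≈ 32.5 °C

Heat gained plus heat lost sum to zero:
latent heat released on condensation: 0.03513×2256000 = 79253; condensed water 100 °C→T: 146.84(T − 100); water warms: 0.8312×4180×(T − 7.294) = 3474.4(T − 7.294); cup: 61.2(T − 7.294)
3682.5 T = 79253 + 14684 + 25789 = 119726
T ≈ 32.51 °C, under the boiling point, so the assumption holds.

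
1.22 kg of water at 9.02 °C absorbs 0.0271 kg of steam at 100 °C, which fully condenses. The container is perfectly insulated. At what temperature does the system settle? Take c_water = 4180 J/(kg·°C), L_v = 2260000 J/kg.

Setting the total heat transfer to zero:
latent heat released on condensation: 0.0271×2260000 = 61246
  condensed water 100 °C→T: 113.28(T − 100)
  original water: 5099.6(T − 9.02)
5212.9 T = 61246 + 11328 + 45998 = 118572
T ≈ 22.75 °C (< 100 °C, so full condensation is consistent).

T_f ≈ 22.7 °C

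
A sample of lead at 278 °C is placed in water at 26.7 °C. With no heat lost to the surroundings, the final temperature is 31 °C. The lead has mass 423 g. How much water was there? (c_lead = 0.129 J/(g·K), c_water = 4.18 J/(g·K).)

m ≈ 750 g

|Q_lead| = |Q_water|:
423·0.129·(278 − 31) = m·4.18·(31 − 26.7)
17.97 m = 13478  ⇒  m ≈ 749.9 g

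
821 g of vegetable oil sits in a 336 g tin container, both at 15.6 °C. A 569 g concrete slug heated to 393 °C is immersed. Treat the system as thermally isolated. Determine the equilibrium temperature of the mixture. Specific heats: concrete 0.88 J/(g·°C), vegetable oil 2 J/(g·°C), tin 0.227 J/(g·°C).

Heat gained plus heat lost sum to zero:
569·0.88·(T − 393) + 821·2·(T − 15.6) + 336·0.227·(T − 15.6) = 0
500.72(T − 393) + 1642(T − 15.6) + 76.27(T − 15.6) = 0
(500.72 + 1642 + 76.27) T = 500.72·393 + 1642·15.6 + 76.27·15.6
T ≈ 100.76 °C

T_f ≈ 100.8 °C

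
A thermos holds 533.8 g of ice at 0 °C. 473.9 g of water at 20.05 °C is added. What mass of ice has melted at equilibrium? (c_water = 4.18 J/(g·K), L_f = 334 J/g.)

Cooling the water to 0 °C releases 473.9×4.18×20.05 = 39717 J.
Melting all 533.8 g of ice would need 533.8×334 = 178289 J.
39717 J < 178289 J, so only part of the ice melts and the system sits at 0 °C.
m_melt = 39717 / L_f = 118.9 g.

m_melted ≈ 119 g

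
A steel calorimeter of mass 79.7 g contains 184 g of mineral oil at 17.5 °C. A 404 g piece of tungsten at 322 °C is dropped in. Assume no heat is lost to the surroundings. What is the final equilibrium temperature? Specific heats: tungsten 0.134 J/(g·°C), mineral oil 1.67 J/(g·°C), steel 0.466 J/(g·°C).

T_f ≈ 58.9 °C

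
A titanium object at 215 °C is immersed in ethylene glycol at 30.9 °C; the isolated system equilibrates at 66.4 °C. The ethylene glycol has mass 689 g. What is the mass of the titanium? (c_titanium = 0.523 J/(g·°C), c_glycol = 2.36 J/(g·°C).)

m ≈ 743 g

|Q_titanium| = |Q_glycol|:
m·0.523·(215 − 66.4) = 689·2.36·(66.4 − 30.9)
77.72 m = 57724  ⇒  m ≈ 742.7 g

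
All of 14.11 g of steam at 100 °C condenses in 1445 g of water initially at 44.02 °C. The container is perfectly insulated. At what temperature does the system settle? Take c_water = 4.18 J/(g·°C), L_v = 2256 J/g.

Let T be the final temperature. ΣQ_i = 0:
steam→water at 100 °C releases m L_v = 14.11×2256 = 31832
  condensate cools 100→T: 14.11×4.18×(T − 100) = 58.98(T − 100)
  water warms: 1445×4.18×(T − 44.02) = 6040.1(T − 44.02)
6099.1 T = 31832 + 5898 + 265885 = 303615
T ≈ 49.78 °C (< 100 °C, so full condensation is consistent).

T_f ≈ 49.8 °C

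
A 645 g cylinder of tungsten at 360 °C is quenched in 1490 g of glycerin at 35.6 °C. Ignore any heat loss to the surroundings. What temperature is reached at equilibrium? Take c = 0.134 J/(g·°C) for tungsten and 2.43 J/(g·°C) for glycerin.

T_f ≈ 43.2 °C

With ΣQ=0 the equilibrium temperature is the m·c-weighted mean:
T_f = (86.43·360 + 3620.7·35.6) / (86.43 + 3620.7)
    = 160012 / 3707.1 ≈ 43.16 °C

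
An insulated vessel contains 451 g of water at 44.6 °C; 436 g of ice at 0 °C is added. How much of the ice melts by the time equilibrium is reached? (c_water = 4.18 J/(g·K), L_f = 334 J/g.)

Water can give up m c ΔT = 451·4.18·44.6 = 84079 J before reaching 0 °C.
To melt every bit of ice: 436·334 = 145624 J.
Since 84079 < 145624 J, not all the ice melts; equilibrium is at 0 °C.
m_melted·334 = 84079  ⇒  m_melted ≈ 251.7 g.

m_melted ≈ 252 g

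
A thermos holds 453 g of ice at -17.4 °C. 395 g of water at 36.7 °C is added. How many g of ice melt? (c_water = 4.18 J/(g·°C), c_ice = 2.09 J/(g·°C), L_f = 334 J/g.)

m_melted ≈ 132 g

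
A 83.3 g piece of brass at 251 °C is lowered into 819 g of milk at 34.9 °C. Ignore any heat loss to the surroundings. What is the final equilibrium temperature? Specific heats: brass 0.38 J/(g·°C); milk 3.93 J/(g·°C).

T_f = Σ m_i c_i T_i / Σ m_i c_i:
T_f = (31.65*251 + 3218.7*34.9) / (31.65 + 3218.7)
    = 120277 / 3250.3 ≈ 37.00 °C

T_f ≈ 37.0 °C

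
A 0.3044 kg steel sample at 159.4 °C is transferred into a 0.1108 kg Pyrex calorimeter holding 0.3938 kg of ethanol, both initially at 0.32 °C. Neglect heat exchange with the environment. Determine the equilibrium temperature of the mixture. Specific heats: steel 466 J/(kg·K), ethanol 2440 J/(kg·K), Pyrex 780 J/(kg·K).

T_f ≈ 19.3 °C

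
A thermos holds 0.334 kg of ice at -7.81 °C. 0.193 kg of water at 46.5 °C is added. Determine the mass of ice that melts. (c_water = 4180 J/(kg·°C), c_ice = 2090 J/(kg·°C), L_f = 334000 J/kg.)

m_melted ≈ 0.096 kg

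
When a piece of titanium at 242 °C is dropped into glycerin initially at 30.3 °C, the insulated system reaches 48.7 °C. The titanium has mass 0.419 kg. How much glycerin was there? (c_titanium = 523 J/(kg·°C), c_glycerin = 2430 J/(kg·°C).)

m ≈ 0.947 kg

Taking heat into each body as positive, Σ m c ΔT = 0:
0.419·523·(48.7 − 242) + m·2430·(48.7 − 30.3) = 0
44712 m = 42359
m = 42359/44712 ≈ 0.9474 kg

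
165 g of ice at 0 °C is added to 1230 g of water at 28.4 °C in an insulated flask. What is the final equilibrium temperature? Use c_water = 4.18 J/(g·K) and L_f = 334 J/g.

Setting the total heat transfer to zero:
latent heat to melt: 165·334 = 55110; meltwater 0→T: 165·4.18·T = 689.7 T; water cools: 1230·4.18·(T − 28.4) = 5141.4(T − 28.4)
5831.1 T = 146016 − 55110 = 90906
T ≈ 15.59 °C — above 0 °C, consistent with complete melting.

T_f ≈ 15.6 °C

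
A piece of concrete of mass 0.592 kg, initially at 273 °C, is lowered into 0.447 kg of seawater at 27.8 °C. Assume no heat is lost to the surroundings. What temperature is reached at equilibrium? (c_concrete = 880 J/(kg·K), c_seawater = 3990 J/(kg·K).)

T_f ≈ 83.2 °C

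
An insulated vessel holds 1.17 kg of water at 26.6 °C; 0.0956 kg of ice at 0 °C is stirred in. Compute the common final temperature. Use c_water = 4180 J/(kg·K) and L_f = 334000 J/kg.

T_f ≈ 18.6 °C

Energy balance with sensible and latent terms:
latent heat to melt: 0.0956·334000 = 31930
  meltwater 0→T: 0.0956·4180·T = 399.61 T
  water: 4890.6(T − 26.6)
5290.2 T = 130090 − 31930 = 98160
T ≈ 18.55 °C — above 0 °C, consistent with complete melting.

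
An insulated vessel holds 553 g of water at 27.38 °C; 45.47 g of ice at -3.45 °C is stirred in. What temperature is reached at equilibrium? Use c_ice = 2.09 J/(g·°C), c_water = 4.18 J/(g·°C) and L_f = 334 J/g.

T_f ≈ 19.1 °C

Let T be the final temperature. ΣQ_i = 0:
warm ice to 0 °C: 45.47×2.09×(0 − (-3.45)) = 327.86; melt ice: 45.47×334 = 15187; warm the meltwater: 190.06 T; water cools: 553×4.18×(T − 27.38) = 2311.5(T − 27.38)
2501.6 T = 63290 − 15515 = 47775
T ≈ 19.10 °C (positive, so assuming full melt was valid).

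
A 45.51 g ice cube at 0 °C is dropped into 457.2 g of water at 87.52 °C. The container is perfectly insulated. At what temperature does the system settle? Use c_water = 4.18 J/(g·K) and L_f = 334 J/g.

T_f ≈ 72.4 °C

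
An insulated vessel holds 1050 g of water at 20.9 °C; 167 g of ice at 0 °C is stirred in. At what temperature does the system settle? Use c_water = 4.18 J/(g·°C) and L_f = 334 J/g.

T_f ≈ 7.1 °C

Energy conservation, ΣQ = 0:
melt ice: 167×334 = 55778
  warm the meltwater: 698.06 T
  water: 4389(T − 20.9)
5087.1 T = 91730 − 55778 = 35952
T ≈ 7.07 °C — above 0 °C, consistent with complete melting.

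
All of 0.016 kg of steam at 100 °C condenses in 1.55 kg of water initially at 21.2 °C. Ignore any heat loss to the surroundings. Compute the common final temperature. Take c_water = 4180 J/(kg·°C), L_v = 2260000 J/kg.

Taking heat into each body as positive, Σ m c ΔT = 0:
condense steam: −0.016×2260000 = −36160
  condensed water 100 °C→T: 66.88(T − 100)
  water warms: 1.55×4180×(T − 21.2) = 6479(T − 21.2)
6545.9 T = 36160 + 6688 + 137355 = 180203
T ≈ 27.53 °C (< 100 °C, so full condensation is consistent).

T_f ≈ 27.5 °C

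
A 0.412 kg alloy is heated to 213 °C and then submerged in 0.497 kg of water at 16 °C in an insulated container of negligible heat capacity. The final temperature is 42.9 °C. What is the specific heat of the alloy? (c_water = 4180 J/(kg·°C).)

Heat lost by the alloy = heat gained by the water:
0.412·c·(213 − 42.9) = 0.497·4180·(42.9 − 16)
70.08 c = 55884  ⇒  c ≈ 797.4 J/(kg·°C)

c ≈ 797 J/(kg·°C)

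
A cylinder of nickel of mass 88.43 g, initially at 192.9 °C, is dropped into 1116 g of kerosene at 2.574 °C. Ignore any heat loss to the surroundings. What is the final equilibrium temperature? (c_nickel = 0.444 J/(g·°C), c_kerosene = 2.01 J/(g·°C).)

|Q_nickel| = |Q_kerosene|:
88.43*0.444*(192.9 − T) = 1116*2.01*(T − 2.574)
39.26(192.9 − T) = 2243.2(T − 2.574)
2282.4 T = 13348  ⇒  T ≈ 5.85 °C

T_f ≈ 5.8 °C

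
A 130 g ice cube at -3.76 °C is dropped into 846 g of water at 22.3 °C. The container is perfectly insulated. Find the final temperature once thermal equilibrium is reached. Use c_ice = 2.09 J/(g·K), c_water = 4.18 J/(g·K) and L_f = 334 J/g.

Conservation of energy gives ΣQ = 0:
warm ice to 0 °C: 130·2.09·(0 − (-3.76)) = 1021.6
  latent heat to melt: 130·334 = 43420
  warm the meltwater: 543.4 T
  water: 3536.3(T − 22.3)
4079.7 T = 78859 − 44442 = 34417
T ≈ 8.44 °C — above 0 °C, consistent with complete melting.

T_f ≈ 8.4 °C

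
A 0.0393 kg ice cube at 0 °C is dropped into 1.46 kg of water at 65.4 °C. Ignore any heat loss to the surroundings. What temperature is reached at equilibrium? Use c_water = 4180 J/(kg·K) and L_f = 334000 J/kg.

T_f ≈ 61.6 °C

Energy balance with sensible and latent terms:
latent heat to melt: 0.0393×334000 = 13126
  warm the meltwater: 164.27 T
  water cools: 1.46×4180×(T − 65.4) = 6102.8(T − 65.4)
6267.1 T = 399123 − 13126 = 385997
T ≈ 61.59 °C (positive, so assuming full melt was valid).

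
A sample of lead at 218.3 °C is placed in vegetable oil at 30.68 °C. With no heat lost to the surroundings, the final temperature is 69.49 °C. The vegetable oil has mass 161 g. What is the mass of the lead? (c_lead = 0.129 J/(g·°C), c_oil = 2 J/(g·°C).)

m ≈ 651 g

Energy conservation, ΣQ = 0:
m·0.129·(69.49 − 218.3) + 161·2·(69.49 − 30.68) = 0
-19.2 m = -12497
m = -12497/-19.2 ≈ 651 g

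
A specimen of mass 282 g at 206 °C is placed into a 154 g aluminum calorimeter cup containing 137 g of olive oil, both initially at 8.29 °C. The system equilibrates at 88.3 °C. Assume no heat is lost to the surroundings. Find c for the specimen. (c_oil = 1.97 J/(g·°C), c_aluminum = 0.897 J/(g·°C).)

c ≈ 0.984 J/(g·°C)

Heat gained plus heat lost sum to zero:
282·c·(88.3 − 206) + 137·1.97·(88.3 − 8.29) + 154·0.897·(88.3 − 8.29) = 0
-33191 c = -32646
c = -32646/-33191 ≈ 0.9836 J/(g·°C)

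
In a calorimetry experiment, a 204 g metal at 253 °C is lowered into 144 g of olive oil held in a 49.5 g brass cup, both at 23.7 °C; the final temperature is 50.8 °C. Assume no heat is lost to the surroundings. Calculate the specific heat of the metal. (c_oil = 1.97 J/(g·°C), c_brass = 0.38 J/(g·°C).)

c ≈ 0.199 J/(g·°C)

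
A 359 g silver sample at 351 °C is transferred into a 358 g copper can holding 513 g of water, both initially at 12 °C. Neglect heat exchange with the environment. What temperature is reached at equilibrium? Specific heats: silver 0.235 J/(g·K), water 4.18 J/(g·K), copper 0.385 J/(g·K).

Setting the total heat transfer to zero:
359·0.235·(T − 351) + 513·4.18·(T − 12) + 358·0.385·(T − 12) = 0
84.36(T − 351) + 2144.3(T − 12) + 137.83(T − 12) = 0
(84.36 + 2144.3 + 137.83) T = 84.36·351 + 2144.3·12 + 137.83·12
T = 56998 / 2366.5 = 24.1 °C

T_f ≈ 24.1 °C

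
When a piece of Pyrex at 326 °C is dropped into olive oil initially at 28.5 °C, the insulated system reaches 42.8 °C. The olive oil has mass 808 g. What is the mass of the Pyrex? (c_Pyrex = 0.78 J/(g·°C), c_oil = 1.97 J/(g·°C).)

Heat lost by the Pyrex = heat gained by the oil:
m×0.78×(326 − 42.8) = 808×1.97×(42.8 − 28.5)
220.9 m = 22762  ⇒  m ≈ 103 g

m ≈ 103 g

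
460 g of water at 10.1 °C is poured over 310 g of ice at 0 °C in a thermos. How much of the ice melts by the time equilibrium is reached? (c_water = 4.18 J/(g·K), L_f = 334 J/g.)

m_melted ≈ 58.1 g

Cooling the water to 0 °C releases 460×4.18×10.1 = 19420 J.
To melt every bit of ice: 310×334 = 103540 J.
That's not enough to melt it all — equilibrium is at 0 °C with ice remaining.
m_melt = 19420 / L_f = 58.14 g.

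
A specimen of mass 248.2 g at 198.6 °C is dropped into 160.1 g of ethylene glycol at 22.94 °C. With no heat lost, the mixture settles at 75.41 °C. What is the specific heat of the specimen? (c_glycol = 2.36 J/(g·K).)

Energy conservation, ΣQ = 0:
248.2·c·(75.41 − 198.6) + 160.1·2.36·(75.41 − 22.94) = 0
-30576 c = -19825
c = -19825/-30576 ≈ 0.6484 J/(g·K)

c ≈ 0.648 J/(g·K)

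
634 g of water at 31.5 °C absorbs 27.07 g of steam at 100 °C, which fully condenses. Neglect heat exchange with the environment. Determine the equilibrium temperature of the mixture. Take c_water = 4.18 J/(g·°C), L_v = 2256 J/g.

T_f ≈ 56.4 °C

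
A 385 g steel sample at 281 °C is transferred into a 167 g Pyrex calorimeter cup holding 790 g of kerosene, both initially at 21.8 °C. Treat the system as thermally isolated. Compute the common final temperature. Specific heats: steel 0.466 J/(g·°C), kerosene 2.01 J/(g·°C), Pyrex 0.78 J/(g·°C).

T_f ≈ 46.3 °C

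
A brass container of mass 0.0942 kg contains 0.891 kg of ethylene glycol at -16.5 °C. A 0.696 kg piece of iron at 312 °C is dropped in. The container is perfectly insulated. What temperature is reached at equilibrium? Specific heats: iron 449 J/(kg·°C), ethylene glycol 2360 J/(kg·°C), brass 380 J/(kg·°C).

T_f ≈ 25.4 °C

Taking heat into each body as positive, Σ m c ΔT = 0:
0.696×449×(T − 312) + 0.891×2360×(T − (-16.5)) + 0.0942×380×(T − (-16.5)) = 0
312.5(T − 312) + 2102.8(T − (-16.5)) + 35.8(T − (-16.5)) = 0
2451.1 T = 62215
T = 62215/2451.1 ≈ 25.38 °C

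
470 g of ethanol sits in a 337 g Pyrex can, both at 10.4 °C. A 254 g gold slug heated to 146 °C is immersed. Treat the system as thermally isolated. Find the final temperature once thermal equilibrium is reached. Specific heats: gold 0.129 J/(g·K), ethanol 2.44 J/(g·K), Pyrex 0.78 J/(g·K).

T_f ≈ 13.5 °C

Taking heat into each body as positive, Σ m c ΔT = 0:
254·0.129·(T − 146) + 470·2.44·(T − 10.4) + 337·0.78·(T − 10.4) = 0
(32.77 + 1146.8 + 262.86) T = 32.77·146 + 1146.8·10.4 + 262.86·10.4
T = 19444/1442.4 ≈ 13.48 °C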